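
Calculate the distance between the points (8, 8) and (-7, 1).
Using the distance formula: d = sqrt((x₂-x₁)² + (y₂-y₁)²)
dx = (-7) - 8 = -15
dy = 1 - 8 = -7
d = sqrt((-15)² + (-7)²) = sqrt(225 + 49) = sqrt(274) = 16.55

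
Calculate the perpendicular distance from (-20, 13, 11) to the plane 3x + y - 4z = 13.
d = |3(-20) + 1(13) + (-4)(11) - (13)| / √(3² + 1² + (-4)²) = 104/√26 = 20.4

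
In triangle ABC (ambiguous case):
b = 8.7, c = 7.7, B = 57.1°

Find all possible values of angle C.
sin(C)/c = sin(B)/b  →  sin(C) = c·sin(B)/b = 7.7·sin(57.1°)/8.7 = 0.743112
C₁ = arcsin(0.743112) = 48°,  C₂ = 180° - C₁ = 132°
Check C₂: A = 180° - 57.1° - 132° = -9.1° ≤ 0, rejected
C = 48° (one solution)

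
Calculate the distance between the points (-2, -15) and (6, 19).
Using the distance formula: d = sqrt((x₂-x₁)² + (y₂-y₁)²)
dx = 6 - (-2) = 8
dy = 19 - (-15) = 34
d = sqrt(8² + 34²) = sqrt(64 + 1156) = sqrt(1220) = 34.93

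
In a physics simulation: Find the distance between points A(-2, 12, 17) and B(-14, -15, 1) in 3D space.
d = √[(-12)² + (-27)² + (-16)²] = √1129 = 33.6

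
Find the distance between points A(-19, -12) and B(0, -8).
Using the distance formula: d = sqrt((x₂-x₁)² + (y₂-y₁)²)
dx = 0 - (-19) = 19
dy = (-8) - (-12) = 4
d = sqrt(19² + 4²) = sqrt(361 + 16) = sqrt(377) = 19.42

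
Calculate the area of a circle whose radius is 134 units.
Area = pi * r²
Area = pi * 134²
Area = pi * 17956
Area = 56410.44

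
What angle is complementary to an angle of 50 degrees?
Complementary angles sum to 90 degrees.
Other angle = 90 - 50
Other angle = 40 degrees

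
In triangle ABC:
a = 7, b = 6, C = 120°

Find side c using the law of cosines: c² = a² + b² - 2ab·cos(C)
c² = 7² + 6² - 2·7·6·cos(120°)
c² = 49 + 36 - 84·-0.5000 = 127
c = √127 = 11.27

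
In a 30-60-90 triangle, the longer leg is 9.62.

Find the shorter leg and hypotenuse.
In a 30-60-90 triangle, sides are in ratio 1 : √3 : 2.
Long leg = short leg·√3  →  short leg = 9.62/√3 = 5.554
Hypotenuse = 2·(short leg) = 2·9.62/√3 = 11.11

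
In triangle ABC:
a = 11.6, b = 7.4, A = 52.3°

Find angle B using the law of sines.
sin(B)/b = sin(A)/a
sin(B) = b·sin(A)/a = 7.4·sin(52.3°)/11.6 = 0.504746
B = arcsin(0.504746) = 30.31°  (b ≤ a, so B ≤ A and the acute solution is unique)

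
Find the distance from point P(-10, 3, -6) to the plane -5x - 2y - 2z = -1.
d = |(-5)(-10) + (-2)(3) + (-2)(-6) - (-1)| / √((-5)² + (-2)² + (-2)²) = 57/√33 = 9.922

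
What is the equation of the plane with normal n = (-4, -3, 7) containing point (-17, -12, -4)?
d = n·P = (-4)(-17) + (-3)(-12) + (7)(-4) = 76
Plane: -4x - 3y + 7z = 76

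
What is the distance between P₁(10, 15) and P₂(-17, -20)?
Using the distance formula: d = sqrt((x₂-x₁)² + (y₂-y₁)²)
dx = (-17) - 10 = -27
dy = (-20) - 15 = -35
d = sqrt((-27)² + (-35)²) = sqrt(729 + 1225) = sqrt(1954) = 44.20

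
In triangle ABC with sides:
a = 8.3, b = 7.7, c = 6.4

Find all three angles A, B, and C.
By the law of cosines:
cos(A) = (b² + c² - a²)/(2bc) = 0.318182  →  A = 71.45°
cos(B) = (a² + c² - b²)/(2ac) = 0.475904  →  B = 61.58°
cos(C) = (a² + b² - c²)/(2ab) = 0.682366  →  C = 46.97°
Check: A + B + C = 180.0° ✓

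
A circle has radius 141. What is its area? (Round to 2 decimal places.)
Area = pi * r²
Area = pi * 141²
Area = pi * 19881
Area = 62458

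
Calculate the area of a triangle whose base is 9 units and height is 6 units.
Area = (1/2) * base * height
Area = (1/2) * 9 * 6
Area = 27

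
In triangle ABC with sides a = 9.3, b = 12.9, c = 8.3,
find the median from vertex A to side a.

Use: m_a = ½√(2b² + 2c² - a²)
m_a = ½√(2·12.9² + 2·8.3² - 9.3²)
m_a = ½√(332.82 + 137.78 - 86.49) = ½√384.11 = 9.799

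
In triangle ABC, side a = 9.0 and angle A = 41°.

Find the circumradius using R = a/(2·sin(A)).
R = a/(2·sin(A)) = 9.0/(2·sin(41°))
R = 9.0/(2·0.656059) = 9.0/1.312118 = 6.859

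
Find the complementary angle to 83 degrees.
Complementary angles sum to 90 degrees.
Other angle = 90 - 83
Other angle = 7 degrees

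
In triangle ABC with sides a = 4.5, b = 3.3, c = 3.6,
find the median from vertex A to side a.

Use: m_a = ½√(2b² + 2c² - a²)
m_a = ½√(2·3.3² + 2·3.6² - 4.5²)
m_a = ½√(21.78 + 25.92 - 20.25) = ½√27.45 = 2.62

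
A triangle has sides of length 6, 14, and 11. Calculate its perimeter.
Perimeter = sum of all sides
Perimeter = 6 + 14 + 11
Perimeter = 31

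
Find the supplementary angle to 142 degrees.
Supplementary angles sum to 180 degrees.
Other angle = 180 - 142
Other angle = 38 degrees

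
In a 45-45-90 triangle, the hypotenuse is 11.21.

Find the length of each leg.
In a 45-45-90 triangle, hypotenuse = leg·√2  →  leg = hypotenuse/√2
leg = 11.21/√2 = 7.927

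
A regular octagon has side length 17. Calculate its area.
For a regular 8-gon with side length s = 17:
Apothem a = s / (2*tan(pi/8)) = 17 / (2*tan(pi/8)) ≈ 20.52082
Perimeter P = 8 * 17 = 136
Area = (1/2) * P * a = (1/2) * 136 * 20.52082 = 1395.42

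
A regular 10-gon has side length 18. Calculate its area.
For a regular 10-gon with side length s = 18:
Apothem a = s / (2*tan(pi/10)) = 18 / (2*tan(pi/10)) ≈ 27.69915
Perimeter P = 10 * 18 = 180
Area = (1/2) * P * a = (1/2) * 180 * 27.69915 = 2492.92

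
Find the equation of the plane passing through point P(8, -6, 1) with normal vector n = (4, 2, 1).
d = n·P = (4)(8) + (2)(-6) + (1)(1) = 21
Plane: 4x + 2y + z = 21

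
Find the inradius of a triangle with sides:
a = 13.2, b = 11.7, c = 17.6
s = (a+b+c)/2 = (13.2+11.7+17.6)/2 = 21.25
Area = √(s(s-a)(s-b)(s-c)) = √(21.25·8.05·9.55·3.65) = 77.2192
r = Area/s = 77.2192/21.25 = 3.634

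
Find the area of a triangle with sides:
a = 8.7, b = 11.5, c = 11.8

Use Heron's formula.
s = (a+b+c)/2 = (8.7+11.5+11.8)/2 = 16
A = √(s(s-a)(s-b)(s-c)) = √(16·7.3·4.5·4.2)
A = √2207.52 = 46.98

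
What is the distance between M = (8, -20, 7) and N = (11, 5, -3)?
d = √[(3)² + (25)² + (-10)²] = √734 = 27.09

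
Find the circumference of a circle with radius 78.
Circumference = 2 * pi * r
Circumference = 2 * pi * 78
Circumference = 490.09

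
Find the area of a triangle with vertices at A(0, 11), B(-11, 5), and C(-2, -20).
Using the coordinate formula: Area = (1/2)|x₁(y₂-y₃) + x₂(y₃-y₁) + x₃(y₁-y₂)|
Area = (1/2)|0(5-(-20)) + (-11)((-20)-11) + (-2)(11-5)|
Area = (1/2)|0*25 + (-11)*(-31) + (-2)*6|
Area = (1/2)|0 + 341 + (-12)|
Area = (1/2)*329 = 164.50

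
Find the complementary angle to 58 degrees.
Complementary angles sum to 90 degrees.
Other angle = 90 - 58
Other angle = 32 degrees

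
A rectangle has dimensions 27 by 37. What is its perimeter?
Perimeter = 2 * (length + width)
Perimeter = 2 * (27 + 37)
Perimeter = 2 * 64
Perimeter = 128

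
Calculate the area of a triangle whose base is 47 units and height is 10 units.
Area = (1/2) * base * height
Area = (1/2) * 47 * 10
Area = 235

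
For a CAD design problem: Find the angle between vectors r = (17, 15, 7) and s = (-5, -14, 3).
r·s = -274, |r|² = 563, |s|² = 230
cos θ = -274/√129490 ≈ -0.7614
θ ≈ 139.6°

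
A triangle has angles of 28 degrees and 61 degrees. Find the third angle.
Sum of angles in a triangle = 180 degrees
Third angle = 180 - 28 - 61
Third angle = 91 degrees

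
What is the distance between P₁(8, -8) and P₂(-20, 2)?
Using the distance formula: d = sqrt((x₂-x₁)² + (y₂-y₁)²)
dx = (-20) - 8 = -28
dy = 2 - (-8) = 10
d = sqrt((-28)² + 10²) = sqrt(784 + 100) = sqrt(884) = 29.73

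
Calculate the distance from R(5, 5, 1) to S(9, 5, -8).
d = √[(4)² + (0)² + (-9)²] = √97 = 9.849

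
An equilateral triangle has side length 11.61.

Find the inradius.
For an equilateral triangle, r = s/(2√3) where s is the side.
r = 11.61/(2√3) = 11.61/3.464102 = 3.352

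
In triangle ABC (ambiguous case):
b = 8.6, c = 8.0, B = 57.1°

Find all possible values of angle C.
sin(C)/c = sin(B)/b  →  sin(C) = c·sin(B)/b = 8.0·sin(57.1°)/8.6 = 0.781042
C₁ = arcsin(0.781042) = 51.36°,  C₂ = 180° - C₁ = 128.64°
Check C₂: A = 180° - 57.1° - 128.64° = -5.74° ≤ 0, rejected
C = 51.36° (one solution)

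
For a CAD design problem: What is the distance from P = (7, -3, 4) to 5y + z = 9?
d = |0(7) + 5(-3) + 1(4) - (9)| / √(0² + 5² + 1²) = 20/√26 = 3.922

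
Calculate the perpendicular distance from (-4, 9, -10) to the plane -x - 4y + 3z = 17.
d = |(-1)(-4) + (-4)(9) + 3(-10) - (17)| / √((-1)² + (-4)² + 3²) = 79/√26 = 15.49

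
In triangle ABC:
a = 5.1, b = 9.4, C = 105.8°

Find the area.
Using A = ½ab·sin(C):
A = ½·5.1·9.4·sin(105.8°) = ½·47.94·0.962218 = 23.06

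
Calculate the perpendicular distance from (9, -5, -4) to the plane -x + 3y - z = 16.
d = |(-1)(9) + 3(-5) + (-1)(-4) - (16)| / √((-1)² + 3² + (-1)²) = 36/√11 = 10.85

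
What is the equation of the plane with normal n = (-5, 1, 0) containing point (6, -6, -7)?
d = n·P = (-5)(6) + (1)(-6) + (0)(-7) = -36
Plane: -5x + y = -36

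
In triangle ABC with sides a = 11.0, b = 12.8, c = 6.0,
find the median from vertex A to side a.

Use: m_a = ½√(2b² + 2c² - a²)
m_a = ½√(2·12.8² + 2·6.0² - 11.0²)
m_a = ½√(327.68 + 72 - 121) = ½√278.68 = 8.347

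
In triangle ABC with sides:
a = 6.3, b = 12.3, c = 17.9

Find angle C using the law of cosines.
cos(C) = (a² + b² - c²)/(2ab)
cos(C) = (6.3² + 12.3² - 17.9²)/(2·6.3·12.3) = -129.43/154.98 = -0.835140
C = arccos(-0.835140) = 146.6°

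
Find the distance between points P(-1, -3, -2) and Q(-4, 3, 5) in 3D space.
d = √[(-3)² + (6)² + (7)²] = √94 = 9.695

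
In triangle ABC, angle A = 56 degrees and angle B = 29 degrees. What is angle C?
Sum of angles in a triangle = 180 degrees
Third angle = 180 - 56 - 29
Third angle = 95 degrees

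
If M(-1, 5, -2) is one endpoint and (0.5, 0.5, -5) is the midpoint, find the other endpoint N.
N = (2×0.5 - (-1), 2×0.5 - 5, 2×(-5) - (-2)) = (2, -4, -8)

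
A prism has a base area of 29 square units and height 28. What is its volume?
Volume = base area * height
Volume = 29 * 28
Volume = 812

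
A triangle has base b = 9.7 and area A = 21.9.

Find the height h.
A = ½bh  →  h = 2A/b
h = 2·21.9/9.7 = 4.515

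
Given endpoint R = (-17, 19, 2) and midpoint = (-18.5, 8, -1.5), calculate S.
S = (2×(-18.5) - (-17), 2×8 - 19, 2×(-1.5) - 2) = (-20, -3, -5)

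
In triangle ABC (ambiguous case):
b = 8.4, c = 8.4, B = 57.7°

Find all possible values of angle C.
sin(C)/c = sin(B)/b  →  sin(C) = c·sin(B)/b = 8.4·sin(57.7°)/8.4 = 0.845262
C₁ = arcsin(0.845262) = 57.7°,  C₂ = 180° - C₁ = 122.3°
Check C₂: A = 180° - 57.7° - 122.3° = 0° ≤ 0, rejected
C = 57.7° (one solution)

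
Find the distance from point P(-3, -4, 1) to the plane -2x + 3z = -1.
d = |(-2)(-3) + 0(-4) + 3(1) - (-1)| / √((-2)² + 0² + 3²) = 10/√13 = 2.774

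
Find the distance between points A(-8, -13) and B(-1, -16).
Using the distance formula: d = sqrt((x₂-x₁)² + (y₂-y₁)²)
dx = (-1) - (-8) = 7
dy = (-16) - (-13) = -3
d = sqrt(7² + (-3)²) = sqrt(49 + 9) = sqrt(58) = 7.62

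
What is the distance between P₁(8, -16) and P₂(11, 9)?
Using the distance formula: d = sqrt((x₂-x₁)² + (y₂-y₁)²)
dx = 11 - 8 = 3
dy = 9 - (-16) = 25
d = sqrt(3² + 25²) = sqrt(9 + 625) = sqrt(634) = 25.18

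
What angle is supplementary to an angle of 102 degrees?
Supplementary angles sum to 180 degrees.
Other angle = 180 - 102
Other angle = 78 degrees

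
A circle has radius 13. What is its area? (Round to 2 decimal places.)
Area = pi * r²
Area = pi * 13²
Area = pi * 169
Area = 530.93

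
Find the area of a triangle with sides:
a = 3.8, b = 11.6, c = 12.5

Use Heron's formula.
s = (a+b+c)/2 = (3.8+11.6+12.5)/2 = 13.95
A = √(s(s-a)(s-b)(s-c)) = √(13.95·10.15·2.35·1.45)
A = √482.476 = 21.97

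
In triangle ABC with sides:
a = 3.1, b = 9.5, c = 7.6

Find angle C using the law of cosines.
cos(C) = (a² + b² - c²)/(2ab)
cos(C) = (3.1² + 9.5² - 7.6²)/(2·3.1·9.5) = 42.1/58.9 = 0.714771
C = arccos(0.714771) = 44.38°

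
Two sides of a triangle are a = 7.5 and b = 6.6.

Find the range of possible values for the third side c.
By the triangle inequality: |a - b| < c < a + b
|7.5 - 6.6| < c < 7.5 + 6.6
0.9 < c < 14.1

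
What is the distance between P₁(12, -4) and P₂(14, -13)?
Using the distance formula: d = sqrt((x₂-x₁)² + (y₂-y₁)²)
dx = 14 - 12 = 2
dy = (-13) - (-4) = -9
d = sqrt(2² + (-9)²) = sqrt(4 + 81) = sqrt(85) = 9.22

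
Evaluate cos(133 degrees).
cos(133 degrees) = -0.682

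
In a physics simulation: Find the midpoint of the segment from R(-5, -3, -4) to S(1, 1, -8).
Midpoint = ((-5+1)/2, (-3+1)/2, (-4-8)/2) = (-2, -1, -6)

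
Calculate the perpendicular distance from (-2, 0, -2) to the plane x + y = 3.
d = |1(-2) + 1(0) + 0(-2) - (3)| / √(1² + 1² + 0²) = 5/√2 = 3.536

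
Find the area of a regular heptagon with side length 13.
For a regular 7-gon with side length s = 13:
Apothem a = s / (2*tan(pi/7)) = 13 / (2*tan(pi/7)) ≈ 13.4974
Perimeter P = 7 * 13 = 91
Area = (1/2) * P * a = (1/2) * 91 * 13.4974 = 614.13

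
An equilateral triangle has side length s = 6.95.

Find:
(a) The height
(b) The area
(a) Height h = s·√3/2 = 6.95·√3/2 = 6.019
(b) Area = (√3/4)·s² = (√3/4)·6.95² = (√3/4)·48.3025 = 20.92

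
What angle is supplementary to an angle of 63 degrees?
Supplementary angles sum to 180 degrees.
Other angle = 180 - 63
Other angle = 117 degrees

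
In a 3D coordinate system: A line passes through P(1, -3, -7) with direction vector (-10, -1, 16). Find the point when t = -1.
P(-1) = (1 + (-10)(-1), -3 + (-1)(-1), -7 + 16(-1)) = (11, -2, -23)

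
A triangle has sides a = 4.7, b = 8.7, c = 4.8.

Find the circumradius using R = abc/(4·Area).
s = (a+b+c)/2 = 9.1
Area = √(s(s-a)(s-b)(s-c)) = √(9.1·4.4·0.4·4.3) = 8.29872
R = abc/(4·Area) = (4.7·8.7·4.8)/(4·8.29872) = 196.272/33.19488 = 5.913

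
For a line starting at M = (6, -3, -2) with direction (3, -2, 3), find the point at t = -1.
P(-1) = (6 + 3(-1), -3 + (-2)(-1), -2 + 3(-1)) = (3, -1, -5)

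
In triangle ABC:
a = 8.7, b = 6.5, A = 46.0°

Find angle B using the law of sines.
sin(B)/b = sin(A)/a
sin(B) = b·sin(A)/a = 6.5·sin(46.0°)/8.7 = 0.537438
B = arcsin(0.537438) = 32.51°  (b ≤ a, so B ≤ A and the acute solution is unique)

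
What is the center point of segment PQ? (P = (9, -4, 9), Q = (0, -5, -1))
Midpoint = ((9+0)/2, (-4-5)/2, (9-1)/2) = (4.5, -4.5, 4)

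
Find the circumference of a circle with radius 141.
Circumference = 2 * pi * r
Circumference = 2 * pi * 141
Circumference = 885.93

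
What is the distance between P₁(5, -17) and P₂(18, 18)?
Using the distance formula: d = sqrt((x₂-x₁)² + (y₂-y₁)²)
dx = 18 - 5 = 13
dy = 18 - (-17) = 35
d = sqrt(13² + 35²) = sqrt(169 + 1225) = sqrt(1394) = 37.34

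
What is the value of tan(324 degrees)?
tan(324 degrees) = -0.7265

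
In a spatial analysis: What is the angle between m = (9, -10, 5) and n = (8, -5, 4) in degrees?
m·n = 142, |m|² = 206, |n|² = 105
cos θ = 142/√21630 ≈ 0.9655
θ ≈ 15.09°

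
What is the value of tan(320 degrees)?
tan(320 degrees) = -0.8391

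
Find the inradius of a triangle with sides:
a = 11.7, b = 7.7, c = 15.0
s = (a+b+c)/2 = (11.7+7.7+15.0)/2 = 17.2
Area = √(s(s-a)(s-b)(s-c)) = √(17.2·5.5·9.5·2.2) = 44.465
r = Area/s = 44.465/17.2 = 2.585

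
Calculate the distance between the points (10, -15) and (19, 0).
Using the distance formula: d = sqrt((x₂-x₁)² + (y₂-y₁)²)
dx = 19 - 10 = 9
dy = 0 - (-15) = 15
d = sqrt(9² + 15²) = sqrt(81 + 225) = sqrt(306) = 17.49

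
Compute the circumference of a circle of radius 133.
Circumference = 2 * pi * r
Circumference = 2 * pi * 133
Circumference = 835.66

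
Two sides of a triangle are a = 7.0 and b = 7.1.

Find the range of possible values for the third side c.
By the triangle inequality: |a - b| < c < a + b
|7.0 - 7.1| < c < 7.0 + 7.1
0.1 < c < 14.1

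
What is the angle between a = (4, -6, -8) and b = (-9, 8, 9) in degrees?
a·b = -156, |a|² = 116, |b|² = 226
cos θ = -156/√26216 ≈ -0.9635
θ ≈ 164.5°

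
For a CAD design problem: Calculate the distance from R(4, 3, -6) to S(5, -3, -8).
d = √[(1)² + (-6)² + (-2)²] = √41 = 6.403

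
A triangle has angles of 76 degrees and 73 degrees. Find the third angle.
Sum of angles in a triangle = 180 degrees
Third angle = 180 - 76 - 73
Third angle = 31 degrees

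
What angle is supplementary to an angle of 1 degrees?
Supplementary angles sum to 180 degrees.
Other angle = 180 - 1
Other angle = 179 degrees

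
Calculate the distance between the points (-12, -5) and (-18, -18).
Using the distance formula: d = sqrt((x₂-x₁)² + (y₂-y₁)²)
dx = (-18) - (-12) = -6
dy = (-18) - (-5) = -13
d = sqrt((-6)² + (-13)²) = sqrt(36 + 169) = sqrt(205) = 14.32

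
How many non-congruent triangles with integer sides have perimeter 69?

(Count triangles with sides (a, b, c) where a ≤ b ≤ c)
With a ≤ b ≤ c and a + b + c = 69, the triangle inequality a + b > c gives c < 69/2, so c ≤ 34.
Iterate a from 1 to ⌊p/3⌋ = 23; for each a, b ranges from a to ⌊(p−a)/2⌋ with c = p − a − b, keeping only c ≥ b.
Triples: (1, 34, 34), (2, 33, 34), (3, 32, 34), …
Count = 108 triangles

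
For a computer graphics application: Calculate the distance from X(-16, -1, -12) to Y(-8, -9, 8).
d = √[(8)² + (-8)² + (20)²] = √528 = 22.98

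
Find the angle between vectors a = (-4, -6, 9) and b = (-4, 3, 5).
a·b = 43, |a|² = 133, |b|² = 50
cos θ = 43/√6650 ≈ 0.5273
θ ≈ 58.18°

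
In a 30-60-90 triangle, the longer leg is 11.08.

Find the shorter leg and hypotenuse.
In a 30-60-90 triangle, sides are in ratio 1 : √3 : 2.
Long leg = short leg·√3  →  short leg = 11.08/√3 = 6.397
Hypotenuse = 2·(short leg) = 2·11.08/√3 = 12.79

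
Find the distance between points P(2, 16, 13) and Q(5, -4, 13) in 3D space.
d = √[(3)² + (-20)² + (0)²] = √409 = 20.22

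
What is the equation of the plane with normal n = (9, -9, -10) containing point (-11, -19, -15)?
d = n·P = (9)(-11) + (-9)(-19) + (-10)(-15) = 222
Plane: 9x - 9y - 10z = 222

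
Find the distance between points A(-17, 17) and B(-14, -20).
Using the distance formula: d = sqrt((x₂-x₁)² + (y₂-y₁)²)
dx = (-14) - (-17) = 3
dy = (-20) - 17 = -37
d = sqrt(3² + (-37)²) = sqrt(9 + 1369) = sqrt(1378) = 37.12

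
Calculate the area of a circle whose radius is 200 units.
Area = pi * r²
Area = pi * 200²
Area = pi * 40000
Area = 125663.71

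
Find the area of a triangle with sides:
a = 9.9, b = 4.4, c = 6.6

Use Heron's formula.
s = (a+b+c)/2 = (9.9+4.4+6.6)/2 = 10.45
A = √(s(s-a)(s-b)(s-c)) = √(10.45·0.55·6.05·3.85)
A = √133.874 = 11.57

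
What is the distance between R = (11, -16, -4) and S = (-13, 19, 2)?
d = √[(-24)² + (35)² + (6)²] = √1837 = 42.86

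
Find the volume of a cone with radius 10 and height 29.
Volume = (1/3) * pi * r² * h
Volume = (1/3) * pi * 10² * 29
Volume = (1/3) * pi * 100 * 29
Volume = (1/3) * pi * 2900
Volume = 3036.87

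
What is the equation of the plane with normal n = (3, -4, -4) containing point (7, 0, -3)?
d = n·P = (3)(7) + (-4)(0) + (-4)(-3) = 33
Plane: 3x - 4y - 4z = 33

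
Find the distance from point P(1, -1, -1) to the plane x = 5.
d = |1(1) + 0(-1) + 0(-1) - (5)| / √(1² + 0² + 0²) = 4/√1 = 4.0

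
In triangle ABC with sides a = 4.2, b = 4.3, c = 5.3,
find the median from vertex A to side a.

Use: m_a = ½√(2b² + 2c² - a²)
m_a = ½√(2·4.3² + 2·5.3² - 4.2²)
m_a = ½√(36.98 + 56.18 - 17.64) = ½√75.52 = 4.345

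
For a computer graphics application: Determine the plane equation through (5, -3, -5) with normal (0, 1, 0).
d = n·P = (0)(5) + (1)(-3) + (0)(-5) = -3
Plane: y = -3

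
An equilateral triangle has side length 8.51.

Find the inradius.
For an equilateral triangle, r = s/(2√3) where s is the side.
r = 8.51/(2√3) = 8.51/3.464102 = 2.457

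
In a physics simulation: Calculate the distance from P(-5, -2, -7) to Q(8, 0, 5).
d = √[(13)² + (2)² + (12)²] = √317 = 17.8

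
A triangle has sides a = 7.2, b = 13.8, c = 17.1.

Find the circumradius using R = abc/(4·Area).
s = (a+b+c)/2 = 19.05
Area = √(s(s-a)(s-b)(s-c)) = √(19.05·11.85·5.25·1.95) = 48.0733
R = abc/(4·Area) = (7.2·13.8·17.1)/(4·48.0733) = 1699.056/192.2932 = 8.836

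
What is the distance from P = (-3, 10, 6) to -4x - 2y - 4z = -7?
d = |(-4)(-3) + (-2)(10) + (-4)(6) - (-7)| / √((-4)² + (-2)² + (-4)²) = 25/√36 = 4.167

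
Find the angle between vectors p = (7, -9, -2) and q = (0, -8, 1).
p·q = 70, |p|² = 134, |q|² = 65
cos θ = 70/√8710 ≈ 0.75
θ ≈ 41.41°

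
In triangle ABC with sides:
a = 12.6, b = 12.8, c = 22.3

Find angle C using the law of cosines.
cos(C) = (a² + b² - c²)/(2ab)
cos(C) = (12.6² + 12.8² - 22.3²)/(2·12.6·12.8) = -174.69/322.56 = -0.541574
C = arccos(-0.541574) = 122.8°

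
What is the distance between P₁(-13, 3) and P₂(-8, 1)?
Using the distance formula: d = sqrt((x₂-x₁)² + (y₂-y₁)²)
dx = (-8) - (-13) = 5
dy = 1 - 3 = -2
d = sqrt(5² + (-2)²) = sqrt(25 + 4) = sqrt(29) = 5.39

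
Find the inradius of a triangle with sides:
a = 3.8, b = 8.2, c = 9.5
s = (a+b+c)/2 = (3.8+8.2+9.5)/2 = 10.75
Area = √(s(s-a)(s-b)(s-c)) = √(10.75·6.95·2.55·1.25) = 15.432
r = Area/s = 15.432/10.75 = 1.436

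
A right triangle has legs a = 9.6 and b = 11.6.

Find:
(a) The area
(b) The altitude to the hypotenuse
(a) Area = ½ab = ½·9.6·11.6 = 55.68
(b) Hypotenuse c = √(9.6² + 11.6²) = √226.72 = 15.0572
    Area = ½·c·h_c  →  h_c = 2·Area/c = 2·55.68/15.0572 = 7.396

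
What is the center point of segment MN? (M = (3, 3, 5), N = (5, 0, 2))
Midpoint = ((3+5)/2, (3+0)/2, (5+2)/2) = (4, 1.5, 3.5)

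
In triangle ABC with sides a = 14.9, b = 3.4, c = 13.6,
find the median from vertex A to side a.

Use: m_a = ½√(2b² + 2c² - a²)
m_a = ½√(2·3.4² + 2·13.6² - 14.9²)
m_a = ½√(23.12 + 369.92 - 222.01) = ½√171.03 = 6.539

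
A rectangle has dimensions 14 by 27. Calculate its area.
Area = length * width
Area = 14 * 27
Area = 378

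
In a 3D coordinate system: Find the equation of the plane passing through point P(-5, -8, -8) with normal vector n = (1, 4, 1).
d = n·P = (1)(-5) + (4)(-8) + (1)(-8) = -45
Plane: x + 4y + z = -45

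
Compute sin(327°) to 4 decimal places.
sin(327 degrees) = -0.5446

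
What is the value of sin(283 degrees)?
sin(283 degrees) = -0.9744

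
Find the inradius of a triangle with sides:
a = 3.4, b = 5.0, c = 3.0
s = (a+b+c)/2 = (3.4+5.0+3.0)/2 = 5.7
Area = √(s(s-a)(s-b)(s-c)) = √(5.7·2.3·0.7·2.7) = 4.97774
r = Area/s = 4.97774/5.7 = 0.8733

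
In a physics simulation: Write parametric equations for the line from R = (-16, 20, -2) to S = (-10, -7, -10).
Direction vector d = S - R = (6, -27, -8)
x = -16 + 6t, y = 20 - 27t, z = -2 - 8t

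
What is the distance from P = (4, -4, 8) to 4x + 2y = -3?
d = |4(4) + 2(-4) + 0(8) - (-3)| / √(4² + 2² + 0²) = 11/√20 = 2.46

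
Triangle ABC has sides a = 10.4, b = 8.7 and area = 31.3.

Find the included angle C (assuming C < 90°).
Area = ½ab·sin(C)  →  sin(C) = 2·Area/(ab)
sin(C) = 2·31.3/(10.4·8.7) = 0.691866
C = arcsin(0.691866) = 43.78°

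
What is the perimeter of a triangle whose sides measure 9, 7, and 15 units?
Perimeter = sum of all sides
Perimeter = 9 + 7 + 15
Perimeter = 31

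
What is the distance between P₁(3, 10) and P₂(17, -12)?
Using the distance formula: d = sqrt((x₂-x₁)² + (y₂-y₁)²)
dx = 17 - 3 = 14
dy = (-12) - 10 = -22
d = sqrt(14² + (-22)²) = sqrt(196 + 484) = sqrt(680) = 26.08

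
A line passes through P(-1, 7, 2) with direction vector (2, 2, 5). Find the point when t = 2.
P(2) = (-1 + 2(2), 7 + 2(2), 2 + 5(2)) = (3, 11, 12)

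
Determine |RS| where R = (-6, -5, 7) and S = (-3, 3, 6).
d = √[(3)² + (8)² + (-1)²] = √74 = 8.602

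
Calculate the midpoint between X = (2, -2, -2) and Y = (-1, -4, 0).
Midpoint = ((2-1)/2, (-2-4)/2, (-2+0)/2) = (0.5, -3, -1)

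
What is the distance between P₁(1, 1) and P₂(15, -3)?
Using the distance formula: d = sqrt((x₂-x₁)² + (y₂-y₁)²)
dx = 15 - 1 = 14
dy = (-3) - 1 = -4
d = sqrt(14² + (-4)²) = sqrt(196 + 16) = sqrt(212) = 14.56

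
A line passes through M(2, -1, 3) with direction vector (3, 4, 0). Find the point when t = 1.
P(1) = (2 + 3(1), -1 + 4(1), 3 + 0(1)) = (5, 3, 3)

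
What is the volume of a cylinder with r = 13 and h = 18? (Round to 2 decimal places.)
Volume = pi * r² * h
Volume = pi * 13² * 18
Volume = pi * 169 * 18
Volume = pi * 3042
Volume = 9556.72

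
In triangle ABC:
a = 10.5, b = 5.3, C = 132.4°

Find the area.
Using A = ½ab·sin(C):
A = ½·10.5·5.3·sin(132.4°) = ½·55.65·0.738455 = 20.55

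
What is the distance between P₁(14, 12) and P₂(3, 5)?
Using the distance formula: d = sqrt((x₂-x₁)² + (y₂-y₁)²)
dx = 3 - 14 = -11
dy = 5 - 12 = -7
d = sqrt((-11)² + (-7)²) = sqrt(121 + 49) = sqrt(170) = 13.04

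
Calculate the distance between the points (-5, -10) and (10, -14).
Using the distance formula: d = sqrt((x₂-x₁)² + (y₂-y₁)²)
dx = 10 - (-5) = 15
dy = (-14) - (-10) = -4
d = sqrt(15² + (-4)²) = sqrt(225 + 16) = sqrt(241) = 15.52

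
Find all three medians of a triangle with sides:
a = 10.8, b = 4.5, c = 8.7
Using m_x = ½√(2y² + 2z² - x²):
m_a = ½√(2·4.5² + 2·8.7² - 10.8²) = ½√75.24 = 4.337
m_b = ½√(2·10.8² + 2·8.7² - 4.5²) = ½√364.41 = 9.545
m_c = ½√(2·10.8² + 2·4.5² - 8.7²) = ½√198.09 = 7.037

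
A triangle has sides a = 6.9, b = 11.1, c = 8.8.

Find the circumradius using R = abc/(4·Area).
s = (a+b+c)/2 = 13.4
Area = √(s(s-a)(s-b)(s-c)) = √(13.4·6.5·2.3·4.6) = 30.3565
R = abc/(4·Area) = (6.9·11.1·8.8)/(4·30.3565) = 673.992/121.426 = 5.551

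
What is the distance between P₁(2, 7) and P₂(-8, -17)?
Using the distance formula: d = sqrt((x₂-x₁)² + (y₂-y₁)²)
dx = (-8) - 2 = -10
dy = (-17) - 7 = -24
d = sqrt((-10)² + (-24)²) = sqrt(100 + 576) = sqrt(676) = 26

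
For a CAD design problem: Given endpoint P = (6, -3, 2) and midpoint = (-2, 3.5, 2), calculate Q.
Q = (2×(-2) - 6, 2×3.5 - (-3), 2×2 - 2) = (-10, 10, 2)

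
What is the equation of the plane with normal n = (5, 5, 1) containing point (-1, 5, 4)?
d = n·P = (5)(-1) + (5)(5) + (1)(4) = 24
Plane: 5x + 5y + z = 24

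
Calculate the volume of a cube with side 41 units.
Volume = s³
Volume = 41³
Volume = 68921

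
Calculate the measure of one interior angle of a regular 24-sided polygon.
Interior angle of a regular n-gon = (n-2)*180/n
Interior angle = (24-2)*180/24
Interior angle = 22*180/24
Interior angle = 3960/24
Interior angle = 165 degrees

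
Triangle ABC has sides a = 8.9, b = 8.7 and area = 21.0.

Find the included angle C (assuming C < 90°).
Area = ½ab·sin(C)  →  sin(C) = 2·Area/(ab)
sin(C) = 2·21.0/(8.9·8.7) = 0.542425
C = arcsin(0.542425) = 32.85°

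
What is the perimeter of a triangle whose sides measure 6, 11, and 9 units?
Perimeter = sum of all sides
Perimeter = 6 + 11 + 9
Perimeter = 26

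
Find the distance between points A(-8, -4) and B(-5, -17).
Using the distance formula: d = sqrt((x₂-x₁)² + (y₂-y₁)²)
dx = (-5) - (-8) = 3
dy = (-17) - (-4) = -13
d = sqrt(3² + (-13)²) = sqrt(9 + 169) = sqrt(178) = 13.34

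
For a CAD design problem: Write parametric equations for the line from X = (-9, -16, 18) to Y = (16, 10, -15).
Direction vector d = Y - X = (25, 26, -33)
x = -9 + 25t, y = -16 + 26t, z = 18 - 33t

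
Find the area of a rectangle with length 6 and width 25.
Area = length * width
Area = 6 * 25
Area = 150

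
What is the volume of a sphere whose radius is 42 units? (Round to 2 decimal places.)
Volume = (4/3) * pi * r³
Volume = (4/3) * pi * 42³
Volume = (4/3) * pi * 74088
Volume = 310339.09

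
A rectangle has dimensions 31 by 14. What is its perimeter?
Perimeter = 2 * (length + width)
Perimeter = 2 * (31 + 14)
Perimeter = 2 * 45
Perimeter = 90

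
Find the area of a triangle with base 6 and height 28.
Area = (1/2) * base * height
Area = (1/2) * 6 * 28
Area = 84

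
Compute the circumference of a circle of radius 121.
Circumference = 2 * pi * r
Circumference = 2 * pi * 121
Circumference = 760.27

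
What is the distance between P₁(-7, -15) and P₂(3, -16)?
Using the distance formula: d = sqrt((x₂-x₁)² + (y₂-y₁)²)
dx = 3 - (-7) = 10
dy = (-16) - (-15) = -1
d = sqrt(10² + (-1)²) = sqrt(100 + 1) = sqrt(101) = 10.05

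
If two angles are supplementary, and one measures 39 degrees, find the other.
Supplementary angles sum to 180 degrees.
Other angle = 180 - 39
Other angle = 141 degrees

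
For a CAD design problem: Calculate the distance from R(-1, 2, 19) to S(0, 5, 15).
d = √[(1)² + (3)² + (-4)²] = √26 = 5.099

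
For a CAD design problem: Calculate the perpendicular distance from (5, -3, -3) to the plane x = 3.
d = |1(5) + 0(-3) + 0(-3) - (3)| / √(1² + 0² + 0²) = 2/√1 = 2.0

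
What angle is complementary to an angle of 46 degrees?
Complementary angles sum to 90 degrees.
Other angle = 90 - 46
Other angle = 44 degrees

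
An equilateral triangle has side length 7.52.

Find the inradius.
For an equilateral triangle, r = s/(2√3) where s is the side.
r = 7.52/(2√3) = 7.52/3.464102 = 2.171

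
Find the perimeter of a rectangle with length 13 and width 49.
Perimeter = 2 * (length + width)
Perimeter = 2 * (13 + 49)
Perimeter = 2 * 62
Perimeter = 124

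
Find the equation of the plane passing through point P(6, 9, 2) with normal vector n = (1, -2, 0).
d = n·P = (1)(6) + (-2)(9) + (0)(2) = -12
Plane: x - 2y = -12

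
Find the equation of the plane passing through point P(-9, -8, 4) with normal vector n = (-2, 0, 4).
d = n·P = (-2)(-9) + (0)(-8) + (4)(4) = 34
Plane: -2x + 4z = 34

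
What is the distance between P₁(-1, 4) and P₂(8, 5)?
Using the distance formula: d = sqrt((x₂-x₁)² + (y₂-y₁)²)
dx = 8 - (-1) = 9
dy = 5 - 4 = 1
d = sqrt(9² + 1²) = sqrt(81 + 1) = sqrt(82) = 9.06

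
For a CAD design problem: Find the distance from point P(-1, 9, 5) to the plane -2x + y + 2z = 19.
d = |(-2)(-1) + 1(9) + 2(5) - (19)| / √((-2)² + 1² + 2²) = 2/√9 = 0.6667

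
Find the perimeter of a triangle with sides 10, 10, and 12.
Perimeter = sum of all sides
Perimeter = 10 + 10 + 12
Perimeter = 32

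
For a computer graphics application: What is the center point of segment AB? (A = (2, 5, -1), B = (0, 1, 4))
Midpoint = ((2+0)/2, (5+1)/2, (-1+4)/2) = (1, 3, 1.5)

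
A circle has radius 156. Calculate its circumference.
Circumference = 2 * pi * r
Circumference = 2 * pi * 156
Circumference = 980.18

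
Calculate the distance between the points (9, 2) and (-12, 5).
Using the distance formula: d = sqrt((x₂-x₁)² + (y₂-y₁)²)
dx = (-12) - 9 = -21
dy = 5 - 2 = 3
d = sqrt((-21)² + 3²) = sqrt(441 + 9) = sqrt(450) = 21.21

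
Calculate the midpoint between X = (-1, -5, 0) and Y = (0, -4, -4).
Midpoint = ((-1+0)/2, (-5-4)/2, (0-4)/2) = (-0.5, -4.5, -2)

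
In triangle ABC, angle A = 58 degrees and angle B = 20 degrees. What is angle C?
Sum of angles in a triangle = 180 degrees
Third angle = 180 - 58 - 20
Third angle = 102 degrees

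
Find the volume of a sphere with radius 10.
Volume = (4/3) * pi * r³
Volume = (4/3) * pi * 10³
Volume = (4/3) * pi * 1000
Volume = 4188.79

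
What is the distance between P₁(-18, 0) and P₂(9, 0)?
Using the distance formula: d = sqrt((x₂-x₁)² + (y₂-y₁)²)
dx = 9 - (-18) = 27
dy = 0 - 0 = 0
d = sqrt(27² + 0²) = sqrt(729 + 0) = sqrt(729) = 27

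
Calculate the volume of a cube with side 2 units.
Volume = s³
Volume = 2³
Volume = 8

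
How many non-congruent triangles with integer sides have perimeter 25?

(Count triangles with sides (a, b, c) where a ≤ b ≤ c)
With a ≤ b ≤ c and a + b + c = 25, the triangle inequality a + b > c gives c < 25/2, so c ≤ 12.
Iterate a from 1 to ⌊p/3⌋ = 8; for each a, b ranges from a to ⌊(p−a)/2⌋ with c = p − a − b, keeping only c ≥ b.
Triples: (1, 12, 12), (2, 11, 12), (3, 10, 12), …
Count = 16 triangles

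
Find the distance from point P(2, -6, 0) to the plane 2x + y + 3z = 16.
d = |2(2) + 1(-6) + 3(0) - (16)| / √(2² + 1² + 3²) = 18/√14 = 4.811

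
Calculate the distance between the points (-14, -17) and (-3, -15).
Using the distance formula: d = sqrt((x₂-x₁)² + (y₂-y₁)²)
dx = (-3) - (-14) = 11
dy = (-15) - (-17) = 2
d = sqrt(11² + 2²) = sqrt(121 + 4) = sqrt(125) = 11.18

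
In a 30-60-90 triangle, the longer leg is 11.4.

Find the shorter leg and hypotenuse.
In a 30-60-90 triangle, sides are in ratio 1 : √3 : 2.
Long leg = short leg·√3  →  short leg = 11.4/√3 = 6.582
Hypotenuse = 2·(short leg) = 2·11.4/√3 = 13.16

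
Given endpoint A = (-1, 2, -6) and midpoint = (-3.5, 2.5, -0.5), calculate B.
B = (2×(-3.5) - (-1), 2×2.5 - 2, 2×(-0.5) - (-6)) = (-6, 3, 5)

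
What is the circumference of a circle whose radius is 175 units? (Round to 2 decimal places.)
Circumference = 2 * pi * r
Circumference = 2 * pi * 175
Circumference = 1099.56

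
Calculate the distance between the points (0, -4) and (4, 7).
Using the distance formula: d = sqrt((x₂-x₁)² + (y₂-y₁)²)
dx = 4 - 0 = 4
dy = 7 - (-4) = 11
d = sqrt(4² + 11²) = sqrt(16 + 121) = sqrt(137) = 11.70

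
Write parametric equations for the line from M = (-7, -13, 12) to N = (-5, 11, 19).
Direction vector d = N - M = (2, 24, 7)
x = -7 + 2t, y = -13 + 24t, z = 12 + 7t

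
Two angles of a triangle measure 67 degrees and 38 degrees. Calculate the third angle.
Sum of angles in a triangle = 180 degrees
Third angle = 180 - 67 - 38
Third angle = 75 degrees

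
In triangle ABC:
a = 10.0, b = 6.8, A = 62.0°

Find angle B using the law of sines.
sin(B)/b = sin(A)/a
sin(B) = b·sin(A)/a = 6.8·sin(62.0°)/10.0 = 0.600404
B = arcsin(0.600404) = 36.9°  (b ≤ a, so B ≤ A and the acute solution is unique)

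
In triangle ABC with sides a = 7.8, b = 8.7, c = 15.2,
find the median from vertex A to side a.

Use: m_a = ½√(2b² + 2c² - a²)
m_a = ½√(2·8.7² + 2·15.2² - 7.8²)
m_a = ½√(151.38 + 462.08 - 60.84) = ½√552.62 = 11.75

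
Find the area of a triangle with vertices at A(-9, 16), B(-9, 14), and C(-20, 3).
Using the coordinate formula: Area = (1/2)|x₁(y₂-y₃) + x₂(y₃-y₁) + x₃(y₁-y₂)|
Area = (1/2)|(-9)(14-3) + (-9)(3-16) + (-20)(16-14)|
Area = (1/2)|(-9)*11 + (-9)*(-13) + (-20)*2|
Area = (1/2)|(-99) + 117 + (-40)|
Area = (1/2)*22 = 11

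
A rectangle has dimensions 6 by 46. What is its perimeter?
Perimeter = 2 * (length + width)
Perimeter = 2 * (6 + 46)
Perimeter = 2 * 52
Perimeter = 104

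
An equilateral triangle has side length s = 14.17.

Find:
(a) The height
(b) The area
(a) Height h = s·√3/2 = 14.17·√3/2 = 12.27
(b) Area = (√3/4)·s² = (√3/4)·14.17² = (√3/4)·200.789 = 86.94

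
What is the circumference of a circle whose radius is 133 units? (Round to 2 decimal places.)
Circumference = 2 * pi * r
Circumference = 2 * pi * 133
Circumference = 835.66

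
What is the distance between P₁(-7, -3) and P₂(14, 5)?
Using the distance formula: d = sqrt((x₂-x₁)² + (y₂-y₁)²)
dx = 14 - (-7) = 21
dy = 5 - (-3) = 8
d = sqrt(21² + 8²) = sqrt(441 + 64) = sqrt(505) = 22.47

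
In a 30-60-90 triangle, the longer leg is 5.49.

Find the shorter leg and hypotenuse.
In a 30-60-90 triangle, sides are in ratio 1 : √3 : 2.
Long leg = short leg·√3  →  short leg = 5.49/√3 = 3.17
Hypotenuse = 2·(short leg) = 2·5.49/√3 = 6.339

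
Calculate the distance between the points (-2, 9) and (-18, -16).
Using the distance formula: d = sqrt((x₂-x₁)² + (y₂-y₁)²)
dx = (-18) - (-2) = -16
dy = (-16) - 9 = -25
d = sqrt((-16)² + (-25)²) = sqrt(256 + 625) = sqrt(881) = 29.68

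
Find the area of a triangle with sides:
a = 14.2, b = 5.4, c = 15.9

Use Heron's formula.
s = (a+b+c)/2 = (14.2+5.4+15.9)/2 = 17.75
A = √(s(s-a)(s-b)(s-c)) = √(17.75·3.55·12.35·1.85)
A = √1439.68 = 37.94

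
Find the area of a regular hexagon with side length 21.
For a regular 6-gon with side length s = 21:
Apothem a = s / (2*tan(pi/6)) = 21 / (2*tan(pi/6)) ≈ 18.1865
Perimeter P = 6 * 21 = 126
Area = (1/2) * P * a = (1/2) * 126 * 18.1865 = 1145.75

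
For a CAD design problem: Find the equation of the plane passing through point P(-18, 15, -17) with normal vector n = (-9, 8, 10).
d = n·P = (-9)(-18) + (8)(15) + (10)(-17) = 112
Plane: -9x + 8y + 10z = 112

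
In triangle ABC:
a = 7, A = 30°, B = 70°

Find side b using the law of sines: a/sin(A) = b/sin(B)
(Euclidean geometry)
b = a·sin(B)/sin(A) = 7·sin(70°)/sin(30°)
b = 7·0.939693/0.500000 = 13.16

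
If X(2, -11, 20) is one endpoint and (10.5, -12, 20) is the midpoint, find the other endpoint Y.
Y = (2×10.5 - 2, 2×(-12) - (-11), 2×20 - 20) = (19, -13, 20)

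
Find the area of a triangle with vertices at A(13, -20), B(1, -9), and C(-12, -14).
Using the coordinate formula: Area = (1/2)|x₁(y₂-y₃) + x₂(y₃-y₁) + x₃(y₁-y₂)|
Area = (1/2)|13((-9)-(-14)) + 1((-14)-(-20)) + (-12)((-20)-(-9))|
Area = (1/2)|13*5 + 1*6 + (-12)*(-11)|
Area = (1/2)|65 + 6 + 132|
Area = (1/2)*203 = 101.50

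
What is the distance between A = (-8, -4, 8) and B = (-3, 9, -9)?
d = √[(5)² + (13)² + (-17)²] = √483 = 21.98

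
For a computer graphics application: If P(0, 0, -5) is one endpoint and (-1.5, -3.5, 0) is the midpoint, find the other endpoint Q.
Q = (2×(-1.5) - 0, 2×(-3.5) - 0, 2×0 - (-5)) = (-3, -7, 5)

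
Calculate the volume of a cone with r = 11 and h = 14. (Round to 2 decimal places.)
Volume = (1/3) * pi * r² * h
Volume = (1/3) * pi * 11² * 14
Volume = (1/3) * pi * 121 * 14
Volume = (1/3) * pi * 1694
Volume = 1773.95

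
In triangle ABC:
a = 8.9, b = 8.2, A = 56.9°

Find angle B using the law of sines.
sin(B)/b = sin(A)/a
sin(B) = b·sin(A)/a = 8.2·sin(56.9°)/8.9 = 0.771831
B = arcsin(0.771831) = 50.52°  (b ≤ a, so B ≤ A and the acute solution is unique)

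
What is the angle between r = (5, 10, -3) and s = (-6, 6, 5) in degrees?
r·s = 15, |r|² = 134, |s|² = 97
cos θ = 15/√12998 ≈ 0.1316
θ ≈ 82.44°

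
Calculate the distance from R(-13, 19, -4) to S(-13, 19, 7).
d = √[(0)² + (0)² + (11)²] = √121 = 11.0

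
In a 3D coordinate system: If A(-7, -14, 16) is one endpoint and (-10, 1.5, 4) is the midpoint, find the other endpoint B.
B = (2×(-10) - (-7), 2×1.5 - (-14), 2×4 - 16) = (-13, 17, -8)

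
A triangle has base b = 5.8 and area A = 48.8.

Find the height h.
A = ½bh  →  h = 2A/b
h = 2·48.8/5.8 = 16.83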